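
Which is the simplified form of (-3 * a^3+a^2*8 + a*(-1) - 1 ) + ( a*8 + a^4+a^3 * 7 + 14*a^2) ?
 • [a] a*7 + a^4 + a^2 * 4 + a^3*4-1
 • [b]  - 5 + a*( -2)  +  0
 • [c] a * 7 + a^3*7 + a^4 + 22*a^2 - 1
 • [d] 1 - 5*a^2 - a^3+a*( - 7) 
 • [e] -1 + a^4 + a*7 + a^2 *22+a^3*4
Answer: e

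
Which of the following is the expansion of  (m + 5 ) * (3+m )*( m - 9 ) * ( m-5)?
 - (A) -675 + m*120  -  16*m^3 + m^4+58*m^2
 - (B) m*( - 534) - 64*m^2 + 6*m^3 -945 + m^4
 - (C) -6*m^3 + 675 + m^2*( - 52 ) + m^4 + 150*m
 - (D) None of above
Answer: C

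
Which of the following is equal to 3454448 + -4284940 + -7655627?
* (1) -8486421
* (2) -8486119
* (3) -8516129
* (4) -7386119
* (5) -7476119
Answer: 2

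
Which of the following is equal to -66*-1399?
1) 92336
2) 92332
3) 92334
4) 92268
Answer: 3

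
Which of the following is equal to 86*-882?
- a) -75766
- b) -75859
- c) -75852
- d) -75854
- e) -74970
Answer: c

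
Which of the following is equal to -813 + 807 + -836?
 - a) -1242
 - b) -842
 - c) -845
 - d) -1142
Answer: b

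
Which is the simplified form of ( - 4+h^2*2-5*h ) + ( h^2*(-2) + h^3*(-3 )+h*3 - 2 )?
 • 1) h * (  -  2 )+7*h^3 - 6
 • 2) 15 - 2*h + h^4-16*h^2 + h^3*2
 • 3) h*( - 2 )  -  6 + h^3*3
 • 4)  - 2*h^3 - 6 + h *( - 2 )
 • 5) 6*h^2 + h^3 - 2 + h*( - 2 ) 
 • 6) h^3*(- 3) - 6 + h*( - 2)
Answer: 6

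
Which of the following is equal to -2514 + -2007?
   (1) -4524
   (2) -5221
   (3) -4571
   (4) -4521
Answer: 4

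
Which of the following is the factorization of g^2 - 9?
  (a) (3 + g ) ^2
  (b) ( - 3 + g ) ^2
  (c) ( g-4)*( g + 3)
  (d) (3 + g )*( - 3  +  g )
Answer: d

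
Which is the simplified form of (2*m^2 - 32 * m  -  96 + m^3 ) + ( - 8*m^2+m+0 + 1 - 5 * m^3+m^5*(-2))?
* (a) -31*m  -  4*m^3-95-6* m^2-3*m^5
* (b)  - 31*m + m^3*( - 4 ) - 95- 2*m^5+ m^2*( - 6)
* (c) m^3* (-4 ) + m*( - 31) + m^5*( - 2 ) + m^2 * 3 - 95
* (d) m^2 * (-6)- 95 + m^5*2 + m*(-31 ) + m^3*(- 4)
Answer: b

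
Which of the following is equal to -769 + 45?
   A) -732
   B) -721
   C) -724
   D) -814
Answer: C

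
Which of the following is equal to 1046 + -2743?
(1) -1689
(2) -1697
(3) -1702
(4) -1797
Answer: 2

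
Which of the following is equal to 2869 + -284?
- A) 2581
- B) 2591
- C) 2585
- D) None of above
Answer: C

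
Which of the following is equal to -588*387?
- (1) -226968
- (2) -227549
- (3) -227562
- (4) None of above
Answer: 4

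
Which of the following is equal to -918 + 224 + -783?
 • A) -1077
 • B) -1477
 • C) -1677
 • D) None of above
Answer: B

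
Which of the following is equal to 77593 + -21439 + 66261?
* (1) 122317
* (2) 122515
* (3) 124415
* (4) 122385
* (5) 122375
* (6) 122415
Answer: 6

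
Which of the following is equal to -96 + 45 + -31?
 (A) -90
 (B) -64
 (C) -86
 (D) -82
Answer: D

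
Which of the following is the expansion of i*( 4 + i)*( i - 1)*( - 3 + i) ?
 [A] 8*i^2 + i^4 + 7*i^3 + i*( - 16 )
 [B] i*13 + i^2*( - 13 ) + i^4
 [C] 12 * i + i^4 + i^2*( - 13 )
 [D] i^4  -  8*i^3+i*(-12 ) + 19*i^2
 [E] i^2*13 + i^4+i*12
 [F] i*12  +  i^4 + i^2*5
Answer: C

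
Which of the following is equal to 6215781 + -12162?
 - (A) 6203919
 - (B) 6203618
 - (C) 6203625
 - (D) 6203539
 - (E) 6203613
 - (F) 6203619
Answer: F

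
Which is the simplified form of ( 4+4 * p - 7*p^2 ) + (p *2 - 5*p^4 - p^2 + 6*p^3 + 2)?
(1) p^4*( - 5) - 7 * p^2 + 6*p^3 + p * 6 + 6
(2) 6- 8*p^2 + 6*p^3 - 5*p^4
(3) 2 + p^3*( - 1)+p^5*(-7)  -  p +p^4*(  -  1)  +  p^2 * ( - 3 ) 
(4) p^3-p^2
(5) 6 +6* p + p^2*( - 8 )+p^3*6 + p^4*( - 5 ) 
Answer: 5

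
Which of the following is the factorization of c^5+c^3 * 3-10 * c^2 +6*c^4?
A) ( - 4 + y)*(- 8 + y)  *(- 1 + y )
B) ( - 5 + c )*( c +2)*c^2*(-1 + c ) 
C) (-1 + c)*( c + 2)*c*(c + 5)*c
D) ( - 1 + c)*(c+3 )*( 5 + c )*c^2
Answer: C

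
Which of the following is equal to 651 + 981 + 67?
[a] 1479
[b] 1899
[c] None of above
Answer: c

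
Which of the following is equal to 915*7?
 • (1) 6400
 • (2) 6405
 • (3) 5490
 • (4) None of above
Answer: 2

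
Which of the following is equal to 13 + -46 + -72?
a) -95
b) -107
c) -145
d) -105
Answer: d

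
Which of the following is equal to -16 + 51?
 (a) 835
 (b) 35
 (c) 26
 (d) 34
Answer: b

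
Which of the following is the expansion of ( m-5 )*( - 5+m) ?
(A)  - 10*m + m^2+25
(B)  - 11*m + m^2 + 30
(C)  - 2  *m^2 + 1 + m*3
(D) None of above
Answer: A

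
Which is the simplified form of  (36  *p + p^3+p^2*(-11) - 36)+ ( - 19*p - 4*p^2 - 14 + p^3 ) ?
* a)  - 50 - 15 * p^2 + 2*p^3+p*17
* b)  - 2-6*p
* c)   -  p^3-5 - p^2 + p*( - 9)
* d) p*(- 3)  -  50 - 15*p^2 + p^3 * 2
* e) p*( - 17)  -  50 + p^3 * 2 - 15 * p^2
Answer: a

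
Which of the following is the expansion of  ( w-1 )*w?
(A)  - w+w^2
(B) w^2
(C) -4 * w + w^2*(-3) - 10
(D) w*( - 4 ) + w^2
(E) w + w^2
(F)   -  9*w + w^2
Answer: A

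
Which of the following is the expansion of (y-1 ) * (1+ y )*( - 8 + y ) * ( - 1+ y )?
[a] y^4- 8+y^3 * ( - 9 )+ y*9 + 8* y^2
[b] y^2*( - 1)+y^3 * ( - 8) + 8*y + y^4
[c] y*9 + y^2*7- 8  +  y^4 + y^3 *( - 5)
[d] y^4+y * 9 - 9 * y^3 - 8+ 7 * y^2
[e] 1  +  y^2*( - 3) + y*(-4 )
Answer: d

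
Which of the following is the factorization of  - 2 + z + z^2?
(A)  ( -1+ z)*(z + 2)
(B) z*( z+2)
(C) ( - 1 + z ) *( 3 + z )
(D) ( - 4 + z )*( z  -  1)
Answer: A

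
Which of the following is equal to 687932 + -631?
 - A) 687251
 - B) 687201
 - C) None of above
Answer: C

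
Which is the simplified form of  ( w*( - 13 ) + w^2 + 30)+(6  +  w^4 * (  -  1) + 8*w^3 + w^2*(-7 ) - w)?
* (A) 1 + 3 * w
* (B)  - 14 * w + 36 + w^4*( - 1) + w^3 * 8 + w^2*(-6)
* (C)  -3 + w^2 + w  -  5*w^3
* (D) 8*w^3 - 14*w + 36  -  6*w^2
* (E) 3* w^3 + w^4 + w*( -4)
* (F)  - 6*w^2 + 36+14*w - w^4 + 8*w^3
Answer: B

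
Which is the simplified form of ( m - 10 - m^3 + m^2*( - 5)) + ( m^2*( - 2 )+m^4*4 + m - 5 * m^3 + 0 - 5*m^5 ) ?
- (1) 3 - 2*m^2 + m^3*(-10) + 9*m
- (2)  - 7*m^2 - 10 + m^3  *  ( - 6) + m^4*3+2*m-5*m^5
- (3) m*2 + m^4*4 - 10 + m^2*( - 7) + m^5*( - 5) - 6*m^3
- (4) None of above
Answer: 3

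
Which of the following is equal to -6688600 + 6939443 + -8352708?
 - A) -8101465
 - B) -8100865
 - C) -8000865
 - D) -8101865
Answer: D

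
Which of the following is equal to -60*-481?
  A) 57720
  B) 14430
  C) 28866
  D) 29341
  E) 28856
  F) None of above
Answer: F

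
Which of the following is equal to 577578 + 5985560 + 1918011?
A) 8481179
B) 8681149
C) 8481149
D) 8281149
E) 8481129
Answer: C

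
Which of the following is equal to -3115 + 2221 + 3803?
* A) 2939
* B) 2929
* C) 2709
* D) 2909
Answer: D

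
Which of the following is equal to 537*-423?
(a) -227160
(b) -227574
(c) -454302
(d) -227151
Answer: d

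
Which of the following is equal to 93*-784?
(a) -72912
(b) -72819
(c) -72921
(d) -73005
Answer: a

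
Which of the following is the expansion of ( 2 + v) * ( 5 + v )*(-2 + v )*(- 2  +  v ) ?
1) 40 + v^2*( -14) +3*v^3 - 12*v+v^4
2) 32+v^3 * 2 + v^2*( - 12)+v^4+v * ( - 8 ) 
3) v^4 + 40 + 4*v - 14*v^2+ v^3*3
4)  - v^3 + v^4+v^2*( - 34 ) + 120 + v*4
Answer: 1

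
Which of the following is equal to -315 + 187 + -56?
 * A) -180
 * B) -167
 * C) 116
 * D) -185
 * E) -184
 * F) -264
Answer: E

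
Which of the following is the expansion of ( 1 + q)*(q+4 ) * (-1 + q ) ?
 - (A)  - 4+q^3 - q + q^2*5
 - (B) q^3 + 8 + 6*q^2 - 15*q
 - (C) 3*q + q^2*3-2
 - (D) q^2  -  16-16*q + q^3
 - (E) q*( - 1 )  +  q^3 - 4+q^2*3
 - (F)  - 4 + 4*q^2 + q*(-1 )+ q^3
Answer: F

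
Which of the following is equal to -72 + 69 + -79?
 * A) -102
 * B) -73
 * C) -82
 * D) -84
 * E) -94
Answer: C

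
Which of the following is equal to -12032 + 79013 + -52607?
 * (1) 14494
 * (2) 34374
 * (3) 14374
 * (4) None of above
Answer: 3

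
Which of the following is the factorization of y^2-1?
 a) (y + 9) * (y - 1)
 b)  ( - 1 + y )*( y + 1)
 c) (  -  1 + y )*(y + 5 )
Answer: b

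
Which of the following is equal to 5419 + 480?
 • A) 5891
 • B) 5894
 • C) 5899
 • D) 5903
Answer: C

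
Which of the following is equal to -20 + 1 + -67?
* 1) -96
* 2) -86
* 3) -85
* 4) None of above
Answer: 2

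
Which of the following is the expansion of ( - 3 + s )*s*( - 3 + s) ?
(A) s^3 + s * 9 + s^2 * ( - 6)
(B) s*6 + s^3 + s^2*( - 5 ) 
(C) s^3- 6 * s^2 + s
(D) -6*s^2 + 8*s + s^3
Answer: A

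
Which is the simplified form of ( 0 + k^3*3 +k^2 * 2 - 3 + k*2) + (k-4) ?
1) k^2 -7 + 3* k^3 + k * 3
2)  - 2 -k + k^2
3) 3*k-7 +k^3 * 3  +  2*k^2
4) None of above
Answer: 3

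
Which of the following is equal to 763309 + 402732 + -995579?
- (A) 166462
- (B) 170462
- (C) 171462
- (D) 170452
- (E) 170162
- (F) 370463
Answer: B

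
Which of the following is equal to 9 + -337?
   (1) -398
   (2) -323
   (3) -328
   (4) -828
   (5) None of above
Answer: 3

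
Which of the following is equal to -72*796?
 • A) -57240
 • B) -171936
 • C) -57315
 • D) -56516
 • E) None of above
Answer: E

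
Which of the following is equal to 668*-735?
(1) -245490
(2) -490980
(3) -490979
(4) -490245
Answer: 2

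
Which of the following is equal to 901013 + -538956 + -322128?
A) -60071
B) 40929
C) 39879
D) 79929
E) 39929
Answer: E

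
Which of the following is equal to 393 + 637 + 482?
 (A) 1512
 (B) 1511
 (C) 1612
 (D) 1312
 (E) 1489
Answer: A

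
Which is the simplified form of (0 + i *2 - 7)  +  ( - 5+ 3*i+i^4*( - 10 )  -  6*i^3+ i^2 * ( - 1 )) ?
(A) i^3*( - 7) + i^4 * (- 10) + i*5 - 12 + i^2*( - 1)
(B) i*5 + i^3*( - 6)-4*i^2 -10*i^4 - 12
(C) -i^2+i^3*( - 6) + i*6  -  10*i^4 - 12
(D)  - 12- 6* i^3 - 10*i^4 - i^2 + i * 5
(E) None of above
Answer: D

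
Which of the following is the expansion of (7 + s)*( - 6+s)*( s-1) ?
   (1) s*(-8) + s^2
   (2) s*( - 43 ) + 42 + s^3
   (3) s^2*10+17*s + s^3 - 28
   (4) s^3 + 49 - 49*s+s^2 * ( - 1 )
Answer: 2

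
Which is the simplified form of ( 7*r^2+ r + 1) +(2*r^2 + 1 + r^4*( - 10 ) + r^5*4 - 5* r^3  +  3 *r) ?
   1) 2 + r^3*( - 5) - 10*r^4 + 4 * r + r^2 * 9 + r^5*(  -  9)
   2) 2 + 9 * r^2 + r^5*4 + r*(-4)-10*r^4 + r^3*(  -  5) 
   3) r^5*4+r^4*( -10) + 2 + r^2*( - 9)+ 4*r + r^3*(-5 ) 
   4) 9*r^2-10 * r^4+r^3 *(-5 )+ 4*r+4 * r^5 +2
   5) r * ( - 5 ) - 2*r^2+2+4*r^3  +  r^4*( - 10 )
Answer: 4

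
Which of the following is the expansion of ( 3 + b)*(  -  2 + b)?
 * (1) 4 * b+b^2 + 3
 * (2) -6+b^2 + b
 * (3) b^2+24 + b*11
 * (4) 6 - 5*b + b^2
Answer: 2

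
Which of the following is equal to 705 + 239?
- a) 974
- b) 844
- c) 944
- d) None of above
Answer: c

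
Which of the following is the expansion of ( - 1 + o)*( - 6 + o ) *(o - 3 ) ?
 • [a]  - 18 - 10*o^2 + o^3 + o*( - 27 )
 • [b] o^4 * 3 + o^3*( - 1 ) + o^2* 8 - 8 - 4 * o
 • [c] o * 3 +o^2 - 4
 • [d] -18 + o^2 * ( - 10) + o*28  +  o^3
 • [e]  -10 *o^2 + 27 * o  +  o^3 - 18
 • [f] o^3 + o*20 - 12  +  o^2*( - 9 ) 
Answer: e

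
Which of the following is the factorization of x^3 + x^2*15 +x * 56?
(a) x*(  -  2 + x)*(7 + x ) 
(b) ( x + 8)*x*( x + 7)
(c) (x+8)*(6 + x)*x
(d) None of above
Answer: b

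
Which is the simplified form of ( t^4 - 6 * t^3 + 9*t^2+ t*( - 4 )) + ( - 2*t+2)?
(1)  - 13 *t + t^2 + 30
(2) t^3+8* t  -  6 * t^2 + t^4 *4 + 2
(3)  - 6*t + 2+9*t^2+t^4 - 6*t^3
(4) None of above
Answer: 3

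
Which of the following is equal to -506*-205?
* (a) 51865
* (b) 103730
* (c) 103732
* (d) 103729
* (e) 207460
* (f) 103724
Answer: b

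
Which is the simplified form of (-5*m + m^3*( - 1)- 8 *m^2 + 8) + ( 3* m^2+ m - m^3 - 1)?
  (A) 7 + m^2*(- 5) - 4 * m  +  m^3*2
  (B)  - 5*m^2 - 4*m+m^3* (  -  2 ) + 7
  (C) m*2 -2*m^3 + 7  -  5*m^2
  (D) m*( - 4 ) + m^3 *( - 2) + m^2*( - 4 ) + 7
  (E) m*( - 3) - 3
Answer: B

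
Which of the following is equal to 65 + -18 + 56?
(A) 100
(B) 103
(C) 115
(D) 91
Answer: B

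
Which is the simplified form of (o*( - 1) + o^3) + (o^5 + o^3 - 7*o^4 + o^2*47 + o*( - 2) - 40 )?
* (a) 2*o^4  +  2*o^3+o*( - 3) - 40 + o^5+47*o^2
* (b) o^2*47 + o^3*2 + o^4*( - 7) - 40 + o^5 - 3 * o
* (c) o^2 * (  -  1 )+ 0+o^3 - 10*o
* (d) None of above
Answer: b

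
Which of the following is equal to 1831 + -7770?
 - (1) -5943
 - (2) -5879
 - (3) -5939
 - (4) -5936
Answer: 3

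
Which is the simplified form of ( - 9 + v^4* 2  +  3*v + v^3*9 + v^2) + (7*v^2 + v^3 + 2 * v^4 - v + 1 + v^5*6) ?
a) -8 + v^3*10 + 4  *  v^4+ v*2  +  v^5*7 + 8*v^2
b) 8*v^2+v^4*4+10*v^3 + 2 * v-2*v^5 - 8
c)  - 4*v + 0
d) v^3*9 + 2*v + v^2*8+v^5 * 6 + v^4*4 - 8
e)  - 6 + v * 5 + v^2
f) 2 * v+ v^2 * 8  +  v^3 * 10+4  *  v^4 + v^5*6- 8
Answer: f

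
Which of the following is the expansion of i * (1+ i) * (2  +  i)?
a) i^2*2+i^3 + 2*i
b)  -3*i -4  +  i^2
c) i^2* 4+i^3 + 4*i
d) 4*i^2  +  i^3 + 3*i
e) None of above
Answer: e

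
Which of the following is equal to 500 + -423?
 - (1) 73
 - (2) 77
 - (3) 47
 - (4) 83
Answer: 2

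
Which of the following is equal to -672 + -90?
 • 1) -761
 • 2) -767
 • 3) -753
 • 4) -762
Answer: 4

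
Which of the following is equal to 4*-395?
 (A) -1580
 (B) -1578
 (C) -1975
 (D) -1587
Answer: A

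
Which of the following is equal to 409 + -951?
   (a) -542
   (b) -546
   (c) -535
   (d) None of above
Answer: a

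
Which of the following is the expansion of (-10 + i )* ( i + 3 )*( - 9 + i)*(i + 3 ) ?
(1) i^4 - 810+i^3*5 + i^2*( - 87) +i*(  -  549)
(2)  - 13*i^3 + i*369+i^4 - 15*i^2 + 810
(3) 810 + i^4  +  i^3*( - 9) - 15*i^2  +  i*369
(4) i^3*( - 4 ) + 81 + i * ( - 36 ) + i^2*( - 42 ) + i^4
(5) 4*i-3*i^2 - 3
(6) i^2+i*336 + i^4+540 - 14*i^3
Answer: 2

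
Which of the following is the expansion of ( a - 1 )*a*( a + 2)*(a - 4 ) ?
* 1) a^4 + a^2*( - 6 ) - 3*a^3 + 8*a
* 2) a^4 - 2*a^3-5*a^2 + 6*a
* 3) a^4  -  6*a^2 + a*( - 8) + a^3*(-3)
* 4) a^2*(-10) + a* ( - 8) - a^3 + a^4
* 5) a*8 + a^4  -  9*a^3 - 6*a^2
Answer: 1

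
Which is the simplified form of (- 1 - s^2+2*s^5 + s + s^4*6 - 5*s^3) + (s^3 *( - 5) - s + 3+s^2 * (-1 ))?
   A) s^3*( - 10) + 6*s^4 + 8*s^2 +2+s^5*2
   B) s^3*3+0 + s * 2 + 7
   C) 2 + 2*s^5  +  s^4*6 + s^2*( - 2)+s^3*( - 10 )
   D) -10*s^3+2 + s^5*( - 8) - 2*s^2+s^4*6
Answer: C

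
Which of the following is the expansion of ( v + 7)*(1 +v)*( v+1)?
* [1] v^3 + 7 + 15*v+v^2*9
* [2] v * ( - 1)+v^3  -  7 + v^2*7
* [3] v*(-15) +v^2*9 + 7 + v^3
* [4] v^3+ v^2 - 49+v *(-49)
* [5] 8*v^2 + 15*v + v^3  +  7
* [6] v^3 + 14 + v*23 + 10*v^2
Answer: 1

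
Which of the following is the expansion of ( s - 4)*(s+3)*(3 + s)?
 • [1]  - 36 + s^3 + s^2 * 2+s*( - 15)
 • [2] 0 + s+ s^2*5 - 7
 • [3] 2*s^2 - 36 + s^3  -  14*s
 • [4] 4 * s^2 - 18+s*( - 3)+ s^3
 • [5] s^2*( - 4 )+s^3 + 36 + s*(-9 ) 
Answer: 1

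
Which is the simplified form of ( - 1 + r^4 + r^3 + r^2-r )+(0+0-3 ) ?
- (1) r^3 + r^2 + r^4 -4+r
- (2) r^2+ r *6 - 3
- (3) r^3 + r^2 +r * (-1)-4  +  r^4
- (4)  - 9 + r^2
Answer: 3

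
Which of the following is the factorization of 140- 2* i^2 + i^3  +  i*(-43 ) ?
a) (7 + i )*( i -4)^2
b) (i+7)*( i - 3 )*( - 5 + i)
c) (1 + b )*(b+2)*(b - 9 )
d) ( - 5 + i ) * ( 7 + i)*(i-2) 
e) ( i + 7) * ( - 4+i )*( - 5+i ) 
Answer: e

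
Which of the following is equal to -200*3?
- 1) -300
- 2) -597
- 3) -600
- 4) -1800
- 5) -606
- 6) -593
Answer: 3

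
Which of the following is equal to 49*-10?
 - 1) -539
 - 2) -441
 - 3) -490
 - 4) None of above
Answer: 3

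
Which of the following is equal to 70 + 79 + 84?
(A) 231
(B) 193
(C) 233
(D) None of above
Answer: C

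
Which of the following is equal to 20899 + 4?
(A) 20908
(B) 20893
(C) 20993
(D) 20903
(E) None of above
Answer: D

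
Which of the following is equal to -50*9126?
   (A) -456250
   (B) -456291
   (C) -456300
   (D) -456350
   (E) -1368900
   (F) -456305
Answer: C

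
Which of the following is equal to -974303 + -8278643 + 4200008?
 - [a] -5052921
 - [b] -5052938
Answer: b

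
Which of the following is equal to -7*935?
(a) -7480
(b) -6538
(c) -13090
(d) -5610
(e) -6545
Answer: e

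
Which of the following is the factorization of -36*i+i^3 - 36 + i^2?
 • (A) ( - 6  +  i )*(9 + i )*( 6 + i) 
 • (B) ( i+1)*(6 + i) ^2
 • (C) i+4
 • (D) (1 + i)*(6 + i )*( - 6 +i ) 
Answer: D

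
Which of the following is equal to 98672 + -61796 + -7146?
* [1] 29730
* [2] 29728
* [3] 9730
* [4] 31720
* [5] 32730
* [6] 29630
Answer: 1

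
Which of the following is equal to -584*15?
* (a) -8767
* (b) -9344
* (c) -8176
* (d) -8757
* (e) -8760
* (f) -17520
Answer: e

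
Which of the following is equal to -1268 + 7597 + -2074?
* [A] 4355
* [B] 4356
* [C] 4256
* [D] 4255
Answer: D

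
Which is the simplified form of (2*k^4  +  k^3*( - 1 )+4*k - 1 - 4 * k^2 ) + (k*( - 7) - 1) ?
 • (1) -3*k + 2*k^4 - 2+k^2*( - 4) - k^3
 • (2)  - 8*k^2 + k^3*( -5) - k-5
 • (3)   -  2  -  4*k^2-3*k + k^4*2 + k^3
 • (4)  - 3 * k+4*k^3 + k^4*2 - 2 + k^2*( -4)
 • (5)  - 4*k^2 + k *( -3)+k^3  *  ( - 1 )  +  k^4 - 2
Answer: 1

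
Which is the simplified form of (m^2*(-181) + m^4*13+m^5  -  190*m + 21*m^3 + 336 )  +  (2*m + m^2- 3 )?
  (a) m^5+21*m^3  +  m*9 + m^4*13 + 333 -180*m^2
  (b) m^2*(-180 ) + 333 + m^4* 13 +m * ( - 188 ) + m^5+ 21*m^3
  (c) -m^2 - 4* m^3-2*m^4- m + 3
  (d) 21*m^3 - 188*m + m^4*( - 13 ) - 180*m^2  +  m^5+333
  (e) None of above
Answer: b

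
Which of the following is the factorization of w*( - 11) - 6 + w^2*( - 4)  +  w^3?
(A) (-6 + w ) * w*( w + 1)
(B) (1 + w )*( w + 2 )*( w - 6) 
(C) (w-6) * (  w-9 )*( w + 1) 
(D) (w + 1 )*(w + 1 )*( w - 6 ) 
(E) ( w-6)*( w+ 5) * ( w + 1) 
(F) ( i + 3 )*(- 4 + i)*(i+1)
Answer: D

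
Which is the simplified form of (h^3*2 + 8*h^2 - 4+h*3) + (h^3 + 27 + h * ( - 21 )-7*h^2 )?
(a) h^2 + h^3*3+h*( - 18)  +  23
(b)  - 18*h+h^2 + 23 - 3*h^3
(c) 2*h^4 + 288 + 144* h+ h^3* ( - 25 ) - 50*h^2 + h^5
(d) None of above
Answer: a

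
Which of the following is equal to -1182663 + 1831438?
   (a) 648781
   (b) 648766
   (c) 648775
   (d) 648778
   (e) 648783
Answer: c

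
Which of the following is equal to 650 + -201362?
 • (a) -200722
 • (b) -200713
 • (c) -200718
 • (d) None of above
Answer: d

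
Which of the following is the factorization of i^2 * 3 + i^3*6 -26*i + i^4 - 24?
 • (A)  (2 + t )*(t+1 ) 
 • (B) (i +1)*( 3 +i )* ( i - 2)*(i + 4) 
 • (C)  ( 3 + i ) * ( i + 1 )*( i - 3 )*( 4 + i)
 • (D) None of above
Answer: B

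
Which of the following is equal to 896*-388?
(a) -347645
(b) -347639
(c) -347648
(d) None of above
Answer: c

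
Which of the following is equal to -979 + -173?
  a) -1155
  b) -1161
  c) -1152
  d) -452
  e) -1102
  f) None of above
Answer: c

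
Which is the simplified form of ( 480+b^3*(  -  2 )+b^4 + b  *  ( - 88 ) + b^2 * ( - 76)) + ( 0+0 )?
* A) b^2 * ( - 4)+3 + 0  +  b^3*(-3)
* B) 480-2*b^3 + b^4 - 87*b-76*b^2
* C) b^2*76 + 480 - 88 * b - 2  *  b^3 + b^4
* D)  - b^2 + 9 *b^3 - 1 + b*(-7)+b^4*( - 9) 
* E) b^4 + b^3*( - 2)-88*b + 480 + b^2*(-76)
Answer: E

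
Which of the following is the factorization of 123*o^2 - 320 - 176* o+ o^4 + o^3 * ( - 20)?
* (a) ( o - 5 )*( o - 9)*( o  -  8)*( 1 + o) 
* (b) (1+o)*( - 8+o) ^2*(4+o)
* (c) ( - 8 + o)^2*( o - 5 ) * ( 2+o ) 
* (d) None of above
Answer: d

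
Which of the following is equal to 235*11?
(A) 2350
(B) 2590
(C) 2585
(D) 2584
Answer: C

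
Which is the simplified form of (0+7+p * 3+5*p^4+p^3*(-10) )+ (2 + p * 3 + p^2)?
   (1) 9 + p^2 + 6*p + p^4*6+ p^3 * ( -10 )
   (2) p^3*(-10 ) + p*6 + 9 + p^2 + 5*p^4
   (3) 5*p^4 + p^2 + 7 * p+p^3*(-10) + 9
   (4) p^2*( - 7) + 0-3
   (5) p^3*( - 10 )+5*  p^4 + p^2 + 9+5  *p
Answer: 2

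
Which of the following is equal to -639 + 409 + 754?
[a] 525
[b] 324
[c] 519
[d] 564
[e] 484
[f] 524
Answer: f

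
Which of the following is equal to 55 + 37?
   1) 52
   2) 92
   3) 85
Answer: 2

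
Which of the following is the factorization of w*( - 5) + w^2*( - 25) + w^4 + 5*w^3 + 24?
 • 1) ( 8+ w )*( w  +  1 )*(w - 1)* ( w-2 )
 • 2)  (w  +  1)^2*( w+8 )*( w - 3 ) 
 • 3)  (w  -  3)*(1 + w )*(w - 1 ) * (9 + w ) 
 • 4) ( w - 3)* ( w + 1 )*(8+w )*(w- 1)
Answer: 4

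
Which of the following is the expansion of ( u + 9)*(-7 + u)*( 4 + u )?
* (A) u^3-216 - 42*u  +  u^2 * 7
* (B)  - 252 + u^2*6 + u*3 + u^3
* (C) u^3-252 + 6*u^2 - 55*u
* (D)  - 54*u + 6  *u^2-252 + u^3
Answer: C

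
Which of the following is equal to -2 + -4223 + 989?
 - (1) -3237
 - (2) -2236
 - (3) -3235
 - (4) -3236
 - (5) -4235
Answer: 4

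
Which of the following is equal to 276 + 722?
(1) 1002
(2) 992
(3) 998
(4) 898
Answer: 3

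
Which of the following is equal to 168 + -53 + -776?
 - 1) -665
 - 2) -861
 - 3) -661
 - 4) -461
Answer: 3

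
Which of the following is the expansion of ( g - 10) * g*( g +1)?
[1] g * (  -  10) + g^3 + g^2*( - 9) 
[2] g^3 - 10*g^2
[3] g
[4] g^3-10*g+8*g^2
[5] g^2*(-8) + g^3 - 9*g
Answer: 1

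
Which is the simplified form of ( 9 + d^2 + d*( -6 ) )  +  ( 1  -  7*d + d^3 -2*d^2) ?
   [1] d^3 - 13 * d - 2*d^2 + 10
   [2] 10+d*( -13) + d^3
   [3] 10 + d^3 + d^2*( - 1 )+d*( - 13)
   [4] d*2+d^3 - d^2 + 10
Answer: 3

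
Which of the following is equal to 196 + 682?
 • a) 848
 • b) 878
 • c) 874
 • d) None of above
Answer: b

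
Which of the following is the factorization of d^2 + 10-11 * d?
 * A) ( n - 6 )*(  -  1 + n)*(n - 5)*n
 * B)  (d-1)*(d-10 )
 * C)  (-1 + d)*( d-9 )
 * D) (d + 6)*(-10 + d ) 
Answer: B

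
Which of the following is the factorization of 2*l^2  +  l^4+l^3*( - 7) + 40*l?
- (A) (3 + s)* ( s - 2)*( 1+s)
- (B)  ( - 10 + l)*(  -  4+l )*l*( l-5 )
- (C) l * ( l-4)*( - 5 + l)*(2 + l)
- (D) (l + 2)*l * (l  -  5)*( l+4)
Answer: C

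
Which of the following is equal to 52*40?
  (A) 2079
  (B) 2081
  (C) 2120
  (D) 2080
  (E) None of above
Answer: D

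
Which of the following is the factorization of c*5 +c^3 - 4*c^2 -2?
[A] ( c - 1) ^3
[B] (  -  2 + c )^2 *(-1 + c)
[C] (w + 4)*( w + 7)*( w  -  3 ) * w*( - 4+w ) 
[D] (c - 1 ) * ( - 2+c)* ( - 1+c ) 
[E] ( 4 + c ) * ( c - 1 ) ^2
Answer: D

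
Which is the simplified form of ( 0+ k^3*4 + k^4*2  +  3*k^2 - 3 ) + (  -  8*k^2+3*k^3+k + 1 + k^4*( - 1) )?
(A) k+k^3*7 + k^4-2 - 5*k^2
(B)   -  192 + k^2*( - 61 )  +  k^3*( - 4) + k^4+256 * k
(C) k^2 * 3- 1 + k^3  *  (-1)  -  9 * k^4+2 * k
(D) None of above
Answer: A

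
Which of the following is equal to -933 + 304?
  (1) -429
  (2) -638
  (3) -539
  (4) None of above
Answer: 4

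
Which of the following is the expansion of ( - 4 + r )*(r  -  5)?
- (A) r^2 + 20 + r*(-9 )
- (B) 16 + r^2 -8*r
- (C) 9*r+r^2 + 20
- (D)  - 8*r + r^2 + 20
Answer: A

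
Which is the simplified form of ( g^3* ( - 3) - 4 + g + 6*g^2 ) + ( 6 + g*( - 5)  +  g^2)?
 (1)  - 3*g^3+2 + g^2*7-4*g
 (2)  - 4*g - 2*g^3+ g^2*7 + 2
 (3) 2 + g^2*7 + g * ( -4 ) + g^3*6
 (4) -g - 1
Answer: 1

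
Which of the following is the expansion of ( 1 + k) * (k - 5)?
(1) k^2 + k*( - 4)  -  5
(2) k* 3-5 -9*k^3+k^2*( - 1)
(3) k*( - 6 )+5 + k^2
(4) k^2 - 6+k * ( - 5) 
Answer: 1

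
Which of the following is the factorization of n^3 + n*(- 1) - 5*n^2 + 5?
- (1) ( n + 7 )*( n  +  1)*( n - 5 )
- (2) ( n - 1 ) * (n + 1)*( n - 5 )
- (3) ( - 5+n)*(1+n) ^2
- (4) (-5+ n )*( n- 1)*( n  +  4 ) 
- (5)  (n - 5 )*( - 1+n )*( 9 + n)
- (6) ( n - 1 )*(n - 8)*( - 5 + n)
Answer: 2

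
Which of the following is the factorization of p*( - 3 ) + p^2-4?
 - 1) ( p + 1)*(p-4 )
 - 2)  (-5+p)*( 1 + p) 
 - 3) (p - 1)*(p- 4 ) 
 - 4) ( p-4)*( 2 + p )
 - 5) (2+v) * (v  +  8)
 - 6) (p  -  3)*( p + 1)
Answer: 1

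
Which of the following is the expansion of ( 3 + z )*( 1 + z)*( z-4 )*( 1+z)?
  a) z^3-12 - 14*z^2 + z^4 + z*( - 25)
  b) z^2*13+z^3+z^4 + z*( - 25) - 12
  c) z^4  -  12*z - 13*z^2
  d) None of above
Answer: d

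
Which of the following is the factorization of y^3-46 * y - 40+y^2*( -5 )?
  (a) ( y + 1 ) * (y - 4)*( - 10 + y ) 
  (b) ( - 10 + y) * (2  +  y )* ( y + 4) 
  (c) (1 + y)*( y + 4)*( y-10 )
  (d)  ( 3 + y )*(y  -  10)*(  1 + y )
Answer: c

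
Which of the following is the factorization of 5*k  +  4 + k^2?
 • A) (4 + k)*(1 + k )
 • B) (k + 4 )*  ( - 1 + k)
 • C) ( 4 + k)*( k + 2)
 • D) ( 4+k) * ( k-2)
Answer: A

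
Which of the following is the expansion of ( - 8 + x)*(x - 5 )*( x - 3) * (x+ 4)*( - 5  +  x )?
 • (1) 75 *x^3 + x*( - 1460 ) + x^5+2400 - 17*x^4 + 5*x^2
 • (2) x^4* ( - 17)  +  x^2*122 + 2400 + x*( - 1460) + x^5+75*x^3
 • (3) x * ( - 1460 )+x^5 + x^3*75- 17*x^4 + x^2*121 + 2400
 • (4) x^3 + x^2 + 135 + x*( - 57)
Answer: 3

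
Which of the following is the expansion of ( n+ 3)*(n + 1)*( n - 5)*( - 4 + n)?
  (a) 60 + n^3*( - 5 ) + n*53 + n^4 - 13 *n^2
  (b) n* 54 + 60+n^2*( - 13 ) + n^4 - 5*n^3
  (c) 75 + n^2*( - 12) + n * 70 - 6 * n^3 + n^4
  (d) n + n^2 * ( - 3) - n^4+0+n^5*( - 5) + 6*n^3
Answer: a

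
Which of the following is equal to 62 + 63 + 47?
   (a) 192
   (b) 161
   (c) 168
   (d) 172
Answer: d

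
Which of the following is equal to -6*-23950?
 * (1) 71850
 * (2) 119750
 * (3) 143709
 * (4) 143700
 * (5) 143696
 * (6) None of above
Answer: 4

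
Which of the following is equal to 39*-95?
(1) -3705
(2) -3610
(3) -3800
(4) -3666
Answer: 1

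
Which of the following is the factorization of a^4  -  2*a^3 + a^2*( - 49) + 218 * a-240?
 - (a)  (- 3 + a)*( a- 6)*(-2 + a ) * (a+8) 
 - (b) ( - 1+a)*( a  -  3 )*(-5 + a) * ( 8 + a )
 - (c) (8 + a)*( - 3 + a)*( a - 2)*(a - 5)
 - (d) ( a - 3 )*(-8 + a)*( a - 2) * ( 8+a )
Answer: c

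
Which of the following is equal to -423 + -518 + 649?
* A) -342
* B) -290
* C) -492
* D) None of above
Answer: D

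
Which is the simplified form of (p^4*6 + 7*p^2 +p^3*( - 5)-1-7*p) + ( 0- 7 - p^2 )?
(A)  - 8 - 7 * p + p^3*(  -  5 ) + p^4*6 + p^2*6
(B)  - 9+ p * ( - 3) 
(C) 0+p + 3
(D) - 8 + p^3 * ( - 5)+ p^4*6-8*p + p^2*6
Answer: A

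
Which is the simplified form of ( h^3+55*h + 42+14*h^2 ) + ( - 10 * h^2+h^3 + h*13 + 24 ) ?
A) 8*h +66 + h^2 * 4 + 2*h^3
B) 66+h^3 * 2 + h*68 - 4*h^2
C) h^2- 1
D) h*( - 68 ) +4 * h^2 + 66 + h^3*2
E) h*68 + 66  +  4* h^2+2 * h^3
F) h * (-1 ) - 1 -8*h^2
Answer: E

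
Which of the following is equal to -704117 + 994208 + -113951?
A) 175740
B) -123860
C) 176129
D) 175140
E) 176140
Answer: E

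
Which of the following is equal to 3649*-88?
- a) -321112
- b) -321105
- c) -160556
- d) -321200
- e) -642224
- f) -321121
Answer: a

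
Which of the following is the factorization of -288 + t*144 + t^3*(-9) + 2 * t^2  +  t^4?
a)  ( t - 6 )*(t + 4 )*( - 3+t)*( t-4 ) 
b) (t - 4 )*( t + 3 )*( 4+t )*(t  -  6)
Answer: a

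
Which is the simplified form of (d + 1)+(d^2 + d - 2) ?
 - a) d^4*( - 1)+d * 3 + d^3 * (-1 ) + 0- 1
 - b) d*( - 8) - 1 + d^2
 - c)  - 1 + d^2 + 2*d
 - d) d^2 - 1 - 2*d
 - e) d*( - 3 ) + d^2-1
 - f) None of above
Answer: c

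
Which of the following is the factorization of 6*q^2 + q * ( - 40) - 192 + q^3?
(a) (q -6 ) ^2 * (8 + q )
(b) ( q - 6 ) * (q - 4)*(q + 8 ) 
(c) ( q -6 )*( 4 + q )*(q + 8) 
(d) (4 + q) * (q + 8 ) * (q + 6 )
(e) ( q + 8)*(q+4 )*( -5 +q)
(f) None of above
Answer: c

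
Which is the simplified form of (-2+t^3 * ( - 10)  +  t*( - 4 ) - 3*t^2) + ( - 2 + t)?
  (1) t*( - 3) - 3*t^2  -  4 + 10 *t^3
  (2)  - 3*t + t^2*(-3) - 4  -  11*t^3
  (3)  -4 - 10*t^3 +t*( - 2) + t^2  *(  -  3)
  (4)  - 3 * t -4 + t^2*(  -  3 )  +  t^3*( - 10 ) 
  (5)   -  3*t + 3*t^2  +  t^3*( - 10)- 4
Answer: 4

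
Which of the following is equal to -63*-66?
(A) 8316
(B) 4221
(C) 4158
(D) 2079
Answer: C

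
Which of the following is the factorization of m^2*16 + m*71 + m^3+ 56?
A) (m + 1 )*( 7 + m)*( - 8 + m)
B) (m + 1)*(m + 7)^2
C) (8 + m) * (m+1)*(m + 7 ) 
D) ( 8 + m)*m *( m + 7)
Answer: C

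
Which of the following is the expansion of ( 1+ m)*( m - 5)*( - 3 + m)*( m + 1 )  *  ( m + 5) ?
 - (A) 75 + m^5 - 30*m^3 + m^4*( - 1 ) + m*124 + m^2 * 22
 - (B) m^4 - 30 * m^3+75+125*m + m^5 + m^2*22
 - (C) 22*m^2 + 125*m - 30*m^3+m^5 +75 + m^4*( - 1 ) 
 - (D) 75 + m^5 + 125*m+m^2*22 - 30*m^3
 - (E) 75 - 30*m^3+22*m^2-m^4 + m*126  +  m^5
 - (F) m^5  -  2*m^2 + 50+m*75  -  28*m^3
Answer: C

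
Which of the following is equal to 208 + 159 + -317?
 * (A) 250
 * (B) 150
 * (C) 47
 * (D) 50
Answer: D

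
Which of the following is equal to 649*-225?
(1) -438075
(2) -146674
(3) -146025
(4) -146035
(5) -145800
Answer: 3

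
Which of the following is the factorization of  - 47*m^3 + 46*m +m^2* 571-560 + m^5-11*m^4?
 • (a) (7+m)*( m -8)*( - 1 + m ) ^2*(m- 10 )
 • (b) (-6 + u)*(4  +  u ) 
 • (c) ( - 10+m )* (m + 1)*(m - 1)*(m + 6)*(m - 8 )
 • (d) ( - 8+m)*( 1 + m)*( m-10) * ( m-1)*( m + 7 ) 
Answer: d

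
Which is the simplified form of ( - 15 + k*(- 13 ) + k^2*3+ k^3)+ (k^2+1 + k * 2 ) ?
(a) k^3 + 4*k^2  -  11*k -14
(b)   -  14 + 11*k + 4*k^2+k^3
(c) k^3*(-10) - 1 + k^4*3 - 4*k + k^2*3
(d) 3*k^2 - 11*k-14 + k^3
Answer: a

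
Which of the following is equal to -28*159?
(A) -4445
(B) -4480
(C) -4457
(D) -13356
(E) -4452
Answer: E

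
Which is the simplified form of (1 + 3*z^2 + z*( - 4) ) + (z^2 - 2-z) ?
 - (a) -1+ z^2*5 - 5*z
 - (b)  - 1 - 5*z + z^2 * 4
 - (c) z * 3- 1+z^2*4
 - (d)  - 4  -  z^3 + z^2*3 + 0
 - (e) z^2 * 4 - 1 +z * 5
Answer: b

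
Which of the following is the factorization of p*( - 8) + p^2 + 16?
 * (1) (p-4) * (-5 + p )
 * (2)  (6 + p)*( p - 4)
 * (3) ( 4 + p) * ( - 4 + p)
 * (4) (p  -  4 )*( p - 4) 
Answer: 4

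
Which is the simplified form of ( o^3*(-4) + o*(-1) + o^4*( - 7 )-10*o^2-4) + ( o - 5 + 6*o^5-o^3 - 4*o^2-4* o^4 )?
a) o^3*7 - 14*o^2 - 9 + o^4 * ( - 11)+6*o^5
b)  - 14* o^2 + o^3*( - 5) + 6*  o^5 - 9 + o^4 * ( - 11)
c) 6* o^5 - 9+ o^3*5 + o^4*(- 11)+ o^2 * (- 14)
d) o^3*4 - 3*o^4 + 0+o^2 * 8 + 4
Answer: b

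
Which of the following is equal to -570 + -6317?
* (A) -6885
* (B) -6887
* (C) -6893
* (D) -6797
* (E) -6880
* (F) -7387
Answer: B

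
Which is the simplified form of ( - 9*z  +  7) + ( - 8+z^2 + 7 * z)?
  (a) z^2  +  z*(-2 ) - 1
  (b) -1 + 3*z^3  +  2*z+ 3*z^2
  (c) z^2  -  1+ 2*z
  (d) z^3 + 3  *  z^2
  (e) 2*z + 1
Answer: a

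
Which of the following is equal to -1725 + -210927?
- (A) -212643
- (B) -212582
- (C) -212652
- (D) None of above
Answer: C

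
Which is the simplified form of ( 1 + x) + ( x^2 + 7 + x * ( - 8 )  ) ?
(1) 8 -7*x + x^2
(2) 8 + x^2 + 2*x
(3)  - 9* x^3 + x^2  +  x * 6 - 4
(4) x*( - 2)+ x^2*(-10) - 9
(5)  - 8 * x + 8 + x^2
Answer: 1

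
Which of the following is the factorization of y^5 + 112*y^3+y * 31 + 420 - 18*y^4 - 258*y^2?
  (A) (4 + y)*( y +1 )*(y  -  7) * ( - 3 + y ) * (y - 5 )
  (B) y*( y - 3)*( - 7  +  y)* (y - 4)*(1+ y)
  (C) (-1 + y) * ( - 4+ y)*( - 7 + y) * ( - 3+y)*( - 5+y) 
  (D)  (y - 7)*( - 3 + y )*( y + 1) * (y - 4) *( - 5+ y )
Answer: D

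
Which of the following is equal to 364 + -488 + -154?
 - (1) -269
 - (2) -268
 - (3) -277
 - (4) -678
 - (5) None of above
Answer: 5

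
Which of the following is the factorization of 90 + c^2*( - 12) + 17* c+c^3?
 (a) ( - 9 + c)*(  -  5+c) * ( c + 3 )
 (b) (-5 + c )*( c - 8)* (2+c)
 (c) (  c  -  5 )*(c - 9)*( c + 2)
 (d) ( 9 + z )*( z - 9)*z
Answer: c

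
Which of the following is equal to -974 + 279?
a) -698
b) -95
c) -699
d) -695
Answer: d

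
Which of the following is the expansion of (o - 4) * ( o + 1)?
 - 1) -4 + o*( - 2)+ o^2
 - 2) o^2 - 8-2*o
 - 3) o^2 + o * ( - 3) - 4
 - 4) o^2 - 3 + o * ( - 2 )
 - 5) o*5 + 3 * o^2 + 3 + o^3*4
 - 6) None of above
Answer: 3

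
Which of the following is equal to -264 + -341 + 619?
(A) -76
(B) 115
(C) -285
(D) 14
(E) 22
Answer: D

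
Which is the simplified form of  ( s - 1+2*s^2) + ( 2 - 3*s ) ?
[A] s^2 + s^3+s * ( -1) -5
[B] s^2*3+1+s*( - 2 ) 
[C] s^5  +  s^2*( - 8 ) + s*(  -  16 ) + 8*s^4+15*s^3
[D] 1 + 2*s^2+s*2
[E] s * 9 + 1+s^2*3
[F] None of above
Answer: F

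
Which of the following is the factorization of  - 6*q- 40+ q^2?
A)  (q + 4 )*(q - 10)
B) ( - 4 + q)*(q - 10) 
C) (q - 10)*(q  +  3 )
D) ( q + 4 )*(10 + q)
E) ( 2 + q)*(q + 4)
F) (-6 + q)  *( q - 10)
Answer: A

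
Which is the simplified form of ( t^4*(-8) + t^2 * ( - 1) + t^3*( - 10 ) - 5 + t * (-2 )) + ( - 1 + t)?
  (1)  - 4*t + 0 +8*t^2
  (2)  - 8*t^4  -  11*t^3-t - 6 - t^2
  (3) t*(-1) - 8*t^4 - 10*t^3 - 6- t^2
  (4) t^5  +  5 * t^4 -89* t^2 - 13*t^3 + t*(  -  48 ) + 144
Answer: 3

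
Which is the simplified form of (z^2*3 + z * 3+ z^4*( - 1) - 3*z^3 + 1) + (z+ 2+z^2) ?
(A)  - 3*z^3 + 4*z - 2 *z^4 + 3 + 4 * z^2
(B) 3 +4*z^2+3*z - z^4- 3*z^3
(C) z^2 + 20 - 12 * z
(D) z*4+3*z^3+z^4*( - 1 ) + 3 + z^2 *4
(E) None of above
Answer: E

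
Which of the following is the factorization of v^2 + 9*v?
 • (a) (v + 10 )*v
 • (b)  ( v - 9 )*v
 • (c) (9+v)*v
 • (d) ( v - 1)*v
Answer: c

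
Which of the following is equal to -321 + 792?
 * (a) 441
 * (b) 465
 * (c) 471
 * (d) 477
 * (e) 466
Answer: c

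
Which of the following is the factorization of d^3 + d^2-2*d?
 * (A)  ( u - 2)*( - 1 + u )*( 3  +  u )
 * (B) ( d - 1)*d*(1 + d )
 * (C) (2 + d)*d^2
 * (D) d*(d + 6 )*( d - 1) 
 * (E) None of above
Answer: E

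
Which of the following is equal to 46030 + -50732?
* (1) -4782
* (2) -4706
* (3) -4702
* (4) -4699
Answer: 3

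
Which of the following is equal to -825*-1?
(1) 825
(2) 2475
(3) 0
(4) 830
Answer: 1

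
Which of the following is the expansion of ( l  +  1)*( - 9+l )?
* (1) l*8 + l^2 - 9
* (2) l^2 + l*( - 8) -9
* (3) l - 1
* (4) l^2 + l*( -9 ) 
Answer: 2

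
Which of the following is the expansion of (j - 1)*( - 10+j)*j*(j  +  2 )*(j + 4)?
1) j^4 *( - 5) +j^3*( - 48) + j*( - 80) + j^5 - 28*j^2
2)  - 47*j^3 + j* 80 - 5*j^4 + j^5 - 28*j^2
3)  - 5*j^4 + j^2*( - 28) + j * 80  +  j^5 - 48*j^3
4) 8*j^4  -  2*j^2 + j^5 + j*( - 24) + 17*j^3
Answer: 3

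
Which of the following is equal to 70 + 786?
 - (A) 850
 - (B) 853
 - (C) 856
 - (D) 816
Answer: C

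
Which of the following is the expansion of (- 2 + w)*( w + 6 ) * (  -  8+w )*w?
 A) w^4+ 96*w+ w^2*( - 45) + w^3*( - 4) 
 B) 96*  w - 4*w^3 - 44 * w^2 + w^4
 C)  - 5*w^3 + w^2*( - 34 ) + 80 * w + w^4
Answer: B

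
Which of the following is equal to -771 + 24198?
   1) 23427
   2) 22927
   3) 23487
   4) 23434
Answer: 1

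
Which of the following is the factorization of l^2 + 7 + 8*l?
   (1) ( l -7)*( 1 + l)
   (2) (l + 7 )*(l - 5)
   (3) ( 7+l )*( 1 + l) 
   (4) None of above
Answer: 3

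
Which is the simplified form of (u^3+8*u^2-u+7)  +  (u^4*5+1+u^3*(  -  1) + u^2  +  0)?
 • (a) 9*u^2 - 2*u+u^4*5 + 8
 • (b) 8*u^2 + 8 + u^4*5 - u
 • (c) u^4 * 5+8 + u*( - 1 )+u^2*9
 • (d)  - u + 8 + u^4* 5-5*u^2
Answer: c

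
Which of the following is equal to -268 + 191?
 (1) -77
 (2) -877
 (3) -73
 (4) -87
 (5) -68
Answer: 1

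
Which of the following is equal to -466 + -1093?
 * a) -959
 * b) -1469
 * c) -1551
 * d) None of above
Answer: d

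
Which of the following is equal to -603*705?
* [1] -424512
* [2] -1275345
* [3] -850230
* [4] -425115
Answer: 4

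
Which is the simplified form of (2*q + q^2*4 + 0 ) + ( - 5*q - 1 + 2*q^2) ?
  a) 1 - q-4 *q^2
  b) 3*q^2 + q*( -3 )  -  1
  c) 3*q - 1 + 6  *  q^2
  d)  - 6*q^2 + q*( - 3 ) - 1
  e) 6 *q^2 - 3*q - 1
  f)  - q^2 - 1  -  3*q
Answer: e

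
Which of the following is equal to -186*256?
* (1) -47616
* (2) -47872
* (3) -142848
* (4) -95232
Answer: 1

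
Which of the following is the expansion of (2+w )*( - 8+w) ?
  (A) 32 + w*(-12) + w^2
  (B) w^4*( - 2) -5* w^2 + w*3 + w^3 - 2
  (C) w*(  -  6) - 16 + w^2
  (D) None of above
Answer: C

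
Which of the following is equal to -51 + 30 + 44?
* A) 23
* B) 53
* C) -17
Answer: A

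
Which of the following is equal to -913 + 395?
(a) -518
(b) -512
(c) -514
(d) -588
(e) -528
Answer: a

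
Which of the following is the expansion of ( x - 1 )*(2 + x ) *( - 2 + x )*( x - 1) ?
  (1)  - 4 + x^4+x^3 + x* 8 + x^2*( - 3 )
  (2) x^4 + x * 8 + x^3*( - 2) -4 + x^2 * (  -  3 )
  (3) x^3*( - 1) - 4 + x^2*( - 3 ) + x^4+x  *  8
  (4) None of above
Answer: 2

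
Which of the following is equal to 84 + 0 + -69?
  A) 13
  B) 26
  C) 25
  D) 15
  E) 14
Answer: D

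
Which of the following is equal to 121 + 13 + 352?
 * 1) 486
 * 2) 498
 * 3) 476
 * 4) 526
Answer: 1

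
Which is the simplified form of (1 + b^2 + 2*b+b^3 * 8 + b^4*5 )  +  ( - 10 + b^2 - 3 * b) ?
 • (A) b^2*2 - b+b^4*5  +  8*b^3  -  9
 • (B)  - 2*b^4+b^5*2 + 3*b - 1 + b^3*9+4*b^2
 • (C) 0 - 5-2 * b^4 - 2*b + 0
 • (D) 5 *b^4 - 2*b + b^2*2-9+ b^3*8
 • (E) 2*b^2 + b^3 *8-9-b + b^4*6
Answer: A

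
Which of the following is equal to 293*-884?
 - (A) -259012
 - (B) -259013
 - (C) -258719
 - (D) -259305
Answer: A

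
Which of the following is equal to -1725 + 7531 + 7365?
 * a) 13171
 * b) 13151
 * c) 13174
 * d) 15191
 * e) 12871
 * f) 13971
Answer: a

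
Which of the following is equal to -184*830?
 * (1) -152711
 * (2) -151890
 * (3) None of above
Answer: 3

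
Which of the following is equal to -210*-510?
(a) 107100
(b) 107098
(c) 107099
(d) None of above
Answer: a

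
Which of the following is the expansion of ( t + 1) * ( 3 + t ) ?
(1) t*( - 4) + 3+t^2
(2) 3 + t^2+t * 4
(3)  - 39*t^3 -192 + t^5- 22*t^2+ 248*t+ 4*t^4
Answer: 2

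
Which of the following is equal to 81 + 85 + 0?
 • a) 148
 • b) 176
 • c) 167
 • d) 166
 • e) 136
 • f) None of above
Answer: d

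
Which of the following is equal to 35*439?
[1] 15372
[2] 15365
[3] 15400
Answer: 2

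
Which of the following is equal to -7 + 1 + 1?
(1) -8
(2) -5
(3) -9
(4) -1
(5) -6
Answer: 2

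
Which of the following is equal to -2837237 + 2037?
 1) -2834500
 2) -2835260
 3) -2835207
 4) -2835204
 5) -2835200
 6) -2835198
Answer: 5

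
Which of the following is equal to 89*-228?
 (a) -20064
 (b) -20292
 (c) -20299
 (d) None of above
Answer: b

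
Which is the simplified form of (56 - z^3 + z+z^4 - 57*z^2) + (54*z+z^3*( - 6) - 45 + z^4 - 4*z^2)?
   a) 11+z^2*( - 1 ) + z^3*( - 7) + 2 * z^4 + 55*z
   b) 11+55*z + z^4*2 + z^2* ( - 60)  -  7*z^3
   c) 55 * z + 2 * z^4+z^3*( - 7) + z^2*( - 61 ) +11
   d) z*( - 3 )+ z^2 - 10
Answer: c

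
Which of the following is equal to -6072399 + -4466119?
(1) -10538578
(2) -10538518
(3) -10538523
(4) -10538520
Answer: 2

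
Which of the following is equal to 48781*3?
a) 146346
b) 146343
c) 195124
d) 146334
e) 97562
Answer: b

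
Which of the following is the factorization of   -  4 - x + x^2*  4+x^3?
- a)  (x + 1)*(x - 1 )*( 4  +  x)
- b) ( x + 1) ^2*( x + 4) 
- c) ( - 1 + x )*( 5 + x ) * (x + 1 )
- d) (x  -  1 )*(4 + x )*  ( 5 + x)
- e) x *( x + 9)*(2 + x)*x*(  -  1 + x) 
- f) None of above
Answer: a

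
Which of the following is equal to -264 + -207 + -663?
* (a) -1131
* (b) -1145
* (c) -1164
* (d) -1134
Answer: d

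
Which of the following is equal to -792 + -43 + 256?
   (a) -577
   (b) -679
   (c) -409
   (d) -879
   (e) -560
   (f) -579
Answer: f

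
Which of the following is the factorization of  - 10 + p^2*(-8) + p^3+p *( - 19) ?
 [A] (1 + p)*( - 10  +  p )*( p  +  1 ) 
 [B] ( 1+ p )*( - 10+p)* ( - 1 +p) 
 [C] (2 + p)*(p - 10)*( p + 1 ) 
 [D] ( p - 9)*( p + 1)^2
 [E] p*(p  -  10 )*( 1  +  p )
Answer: A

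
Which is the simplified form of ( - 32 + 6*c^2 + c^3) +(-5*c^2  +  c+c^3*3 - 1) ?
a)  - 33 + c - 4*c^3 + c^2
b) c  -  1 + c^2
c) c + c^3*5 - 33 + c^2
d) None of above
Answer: d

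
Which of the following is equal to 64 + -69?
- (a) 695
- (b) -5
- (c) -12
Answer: b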